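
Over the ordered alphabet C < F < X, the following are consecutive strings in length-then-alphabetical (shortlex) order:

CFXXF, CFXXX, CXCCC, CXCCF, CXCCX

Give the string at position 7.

Advancing 2 positions from CXCCX through CXCCX → CXCFC reaches term 7.

CXCFF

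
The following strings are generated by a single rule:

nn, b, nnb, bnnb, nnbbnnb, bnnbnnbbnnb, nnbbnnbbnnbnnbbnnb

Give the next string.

bnnbnnbbnnbnnbbnnbbnnbnnbbnnb

Each term (from the third on) is the two preceding terms concatenated in order: term 3 = nn·b = nnb.
Continuing: bnnbnnbbnnb · nnbbnnbbnnbnnbbnnb gives term 8.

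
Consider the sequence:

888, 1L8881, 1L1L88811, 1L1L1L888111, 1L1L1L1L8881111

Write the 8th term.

1L1L1L1L1L1L1L8881111111

s(k+1) = 1L·s(k)·1, so each term gains 1L as a prefix and 1 as a suffix.
From 1L1L1L1L8881111, 3 further steps: 1L1L1L1L8881111 → 1L1L1L1L1L88811111 → 1L1L1L1L1L1L888111111 → (answer).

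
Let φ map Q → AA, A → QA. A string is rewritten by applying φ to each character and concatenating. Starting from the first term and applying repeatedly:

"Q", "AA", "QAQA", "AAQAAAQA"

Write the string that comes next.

Expanding AAQAAAQA: A→QA, A→QA, Q→AA, A→QA, A→QA, A→QA, Q→AA, A→QA. Concatenated: QA QA AA QA QA QA AA QA.

QAQAAAQAQAQAAAQA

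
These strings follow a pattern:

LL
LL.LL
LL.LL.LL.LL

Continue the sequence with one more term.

Each string is two copies of the previous one joined by '.'.
Doubling LL.LL.LL.LL with '.' between the halves:

LL.LL.LL.LL.LL.LL.LL.LL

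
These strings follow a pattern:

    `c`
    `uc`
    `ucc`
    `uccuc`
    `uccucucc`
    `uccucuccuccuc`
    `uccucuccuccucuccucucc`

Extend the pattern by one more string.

Each term (from the third on) is the previous term followed by the one before it: term 3 = uc·c = ucc.
So term 8 is uccucuccuccucuccucucc·uccucuccuccuc.

uccucuccuccucuccucuccuccucuccuccuc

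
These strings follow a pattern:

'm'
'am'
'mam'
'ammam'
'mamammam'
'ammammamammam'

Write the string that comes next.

mamammamammammamammam

From term 3 onward, concatenate the second-to-last term with the last: m·am = mam, am·mam = ammam, …
The next term joins mamammam and ammammamammam.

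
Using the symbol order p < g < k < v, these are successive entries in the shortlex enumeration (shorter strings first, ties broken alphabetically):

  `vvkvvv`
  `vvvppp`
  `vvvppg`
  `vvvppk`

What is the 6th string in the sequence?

vvvpgp

Advancing 2 positions from vvvppk through vvvppk → vvvppv reaches term 6.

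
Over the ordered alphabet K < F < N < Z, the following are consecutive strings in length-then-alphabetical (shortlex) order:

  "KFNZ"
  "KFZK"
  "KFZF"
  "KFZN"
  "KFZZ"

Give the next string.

The successor of KFZZ increments the rightmost position that isn't already Z and resets every position after it to K.

KNKK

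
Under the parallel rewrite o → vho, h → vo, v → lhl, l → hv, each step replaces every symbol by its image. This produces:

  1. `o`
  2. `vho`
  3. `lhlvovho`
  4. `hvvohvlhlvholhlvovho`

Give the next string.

φ(hvvohvlhlvholhlvovho) expands symbol-by-symbol to vo lhl lhl vho vo lhl hv vo hv lhl vo vho hv vo hv lhl vho lhl vo vho; joining the 20 pieces gives the next term.

volhllhlvhovolhlhvvohvlhlvovhohvvohvlhlvholhlvovho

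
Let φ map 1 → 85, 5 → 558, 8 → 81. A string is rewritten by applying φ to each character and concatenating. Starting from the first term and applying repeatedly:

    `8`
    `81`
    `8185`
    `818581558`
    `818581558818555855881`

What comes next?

Rewriting the 21 symbols of 818581558818555855881 one by one yields 81 85 81 558 81 85 558 558 81 81 85 81 558 558 558 81 558 558 81 81 85; concatenated:

81858155881855585588181858155855855881558558818185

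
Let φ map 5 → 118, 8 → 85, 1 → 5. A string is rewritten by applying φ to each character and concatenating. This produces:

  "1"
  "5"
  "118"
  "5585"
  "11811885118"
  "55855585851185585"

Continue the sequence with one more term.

Rewriting the 17 symbols of 55855585851185585 one by one yields 118 118 85 118 118 118 85 118 85 118 5 5 85 118 118 85 118; concatenated:

118118851181181188511885118558511811885118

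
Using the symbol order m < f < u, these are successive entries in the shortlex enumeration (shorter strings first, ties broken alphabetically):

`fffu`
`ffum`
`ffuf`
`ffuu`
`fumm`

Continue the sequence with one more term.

fumf

Find the rightmost character of fumm below u, bump it to the next letter, and reset everything to its right to m.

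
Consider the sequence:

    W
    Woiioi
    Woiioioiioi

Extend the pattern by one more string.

Woiioioiioioiioi

Every step adds oiioi to the end: s(k+1) = s(k)·oiioi.
So the next term is Woiioioiioi·oiioi.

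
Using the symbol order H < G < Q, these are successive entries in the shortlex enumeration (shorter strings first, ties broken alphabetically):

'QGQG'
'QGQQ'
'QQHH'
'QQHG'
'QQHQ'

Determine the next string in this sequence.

QQGH

Find the rightmost character of QQHQ below Q, bump it to the next letter, and reset everything to its right to H.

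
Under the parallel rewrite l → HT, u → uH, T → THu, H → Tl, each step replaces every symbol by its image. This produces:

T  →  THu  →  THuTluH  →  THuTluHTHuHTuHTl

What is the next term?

Rewriting the 16 symbols of THuTluHTHuHTuHTl one by one yields THu Tl uH THu HT uH Tl THu Tl uH Tl THu uH Tl THu HT; concatenated:

THuTluHTHuHTuHTlTHuTluHTlTHuuHTlTHuHT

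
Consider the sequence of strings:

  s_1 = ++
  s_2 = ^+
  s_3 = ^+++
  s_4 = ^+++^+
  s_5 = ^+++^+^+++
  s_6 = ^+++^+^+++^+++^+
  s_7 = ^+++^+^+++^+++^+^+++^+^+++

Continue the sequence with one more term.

^+++^+^+++^+++^+^+++^+^+++^+++^+^+++^+++^+

This is a Fibonacci-style word recurrence s(k) = s(k−1)·s(k−2): e.g. ^+·++ = ^+++.
So term 8 is ^+++^+^+++^+++^+^+++^+^+++·^+++^+^+++^+++^+.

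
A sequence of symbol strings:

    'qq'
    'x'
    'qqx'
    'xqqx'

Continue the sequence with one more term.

qqxxqqx

From term 3 onward, concatenate the second-to-last term with the last: qq·x = qqx, x·qqx = xqqx, …
Continuing: qqx · xqqx gives term 5.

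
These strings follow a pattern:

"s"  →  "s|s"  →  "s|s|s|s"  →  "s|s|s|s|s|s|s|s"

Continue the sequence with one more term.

Each string is two copies of the previous one joined by '|'.
One more doubling of s|s|s|s|s|s|s|s gives the answer.

s|s|s|s|s|s|s|s|s|s|s|s|s|s|s|s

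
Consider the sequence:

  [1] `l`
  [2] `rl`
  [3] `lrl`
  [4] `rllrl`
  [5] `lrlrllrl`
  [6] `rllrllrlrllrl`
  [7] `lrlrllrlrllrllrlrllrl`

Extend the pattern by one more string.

rllrllrlrllrllrlrllrlrllrllrlrllrl

From term 3 onward, concatenate the second-to-last term with the last: l·rl = lrl, rl·lrl = rllrl, …
Continuing: rllrllrlrllrl · lrlrllrlrllrllrlrllrl gives term 8.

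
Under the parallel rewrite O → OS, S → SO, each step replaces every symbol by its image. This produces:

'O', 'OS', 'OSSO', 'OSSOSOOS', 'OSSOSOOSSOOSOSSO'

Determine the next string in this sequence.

φ(OSSOSOOSSOOSOSSO) expands symbol-by-symbol to OS SO SO OS SO OS OS SO SO OS OS SO OS SO SO OS; joining the 16 pieces gives the next term.

OSSOSOOSSOOSOSSOSOOSOSSOOSSOSOOS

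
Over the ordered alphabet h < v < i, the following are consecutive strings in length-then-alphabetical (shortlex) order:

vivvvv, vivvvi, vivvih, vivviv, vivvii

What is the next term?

Find the rightmost character of vivvii below i, bump it to the next letter, and reset everything to its right to h.

vivihh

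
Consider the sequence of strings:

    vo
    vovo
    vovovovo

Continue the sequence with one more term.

s(k+1) = s(k)·s(k) — each term doubles the last.
One more doubling of vovovovo gives the answer.

vovovovovovovovo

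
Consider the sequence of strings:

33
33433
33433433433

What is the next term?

Each string is two copies of the previous one joined by '4'.
Doubling 33433433433 with '4' between the halves:

33433433433433433433433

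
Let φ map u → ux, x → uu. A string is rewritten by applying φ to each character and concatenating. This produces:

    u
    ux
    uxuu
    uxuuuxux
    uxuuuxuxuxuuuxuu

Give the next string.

Applying the rule to each of the 16 symbols of uxuuuxuxuxuuuxuu gives the pieces ux uu ux ux ux uu ux uu ux uu ux ux ux uu ux ux, which concatenate to the answer.

uxuuuxuxuxuuuxuuuxuuuxuxuxuuuxux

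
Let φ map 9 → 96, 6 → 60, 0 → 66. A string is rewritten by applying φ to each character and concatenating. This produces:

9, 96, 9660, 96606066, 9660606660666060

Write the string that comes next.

96606066606660606066606060666066

φ(9660606660666060) expands symbol-by-symbol to 96 60 60 66 60 66 60 60 60 66 60 60 60 66 60 66; joining the 16 pieces gives the next term.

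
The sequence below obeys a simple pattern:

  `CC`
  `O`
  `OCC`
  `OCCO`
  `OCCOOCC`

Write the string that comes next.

This is a Fibonacci-style word recurrence s(k) = s(k−1)·s(k−2): e.g. O·CC = OCC.
Continuing: OCCOOCC · OCCO gives term 6.

OCCOOCCOCCO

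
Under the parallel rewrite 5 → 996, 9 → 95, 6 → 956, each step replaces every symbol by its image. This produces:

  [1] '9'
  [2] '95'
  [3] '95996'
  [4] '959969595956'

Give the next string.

959969595956959969599695996956

Apply φ to 959969595956 symbol by symbol: 9→95, 5→996, 9→95, 9→95, 6→956, 9→95, 5→996, 9→95, 5→996, 9→95, 5→996, 6→956; joined: 95 996 95 95 956 95 996 95 996 95 996 956.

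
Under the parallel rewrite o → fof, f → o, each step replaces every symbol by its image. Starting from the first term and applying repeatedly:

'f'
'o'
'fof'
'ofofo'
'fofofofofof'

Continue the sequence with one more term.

Apply φ to fofofofofof symbol by symbol: f→o, o→fof, f→o, o→fof, f→o, o→fof, f→o, o→fof, f→o, o→fof, f→o; joined: o fof o fof o fof o fof o fof o.

ofofofofofofofofofofo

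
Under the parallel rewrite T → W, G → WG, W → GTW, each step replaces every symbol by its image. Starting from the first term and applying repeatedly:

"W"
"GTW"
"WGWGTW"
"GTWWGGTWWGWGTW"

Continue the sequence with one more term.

WGWGTWGTWWGWGWGTWGTWWGGTWWGWGTW

Applying the rule to each of the 14 symbols of GTWWGGTWWGWGTW gives the pieces WG W GTW GTW WG WG W GTW GTW WG GTW WG W GTW, which concatenate to the answer.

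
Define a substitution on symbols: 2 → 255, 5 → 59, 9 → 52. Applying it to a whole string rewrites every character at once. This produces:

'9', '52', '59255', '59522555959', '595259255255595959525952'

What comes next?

Rewriting the 24 symbols of 595259255255595959525952 one by one yields 59 52 59 255 59 52 255 59 59 255 59 59 59 52 59 52 59 52 59 255 59 52 59 255; concatenated:

59525925559522555959255595959525952595259255595259255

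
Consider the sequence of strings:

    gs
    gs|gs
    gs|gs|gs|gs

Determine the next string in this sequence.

Every step duplicates the string with '|' between the halves.
Doubling gs|gs|gs|gs with '|' between the halves:

gs|gs|gs|gs|gs|gs|gs|gs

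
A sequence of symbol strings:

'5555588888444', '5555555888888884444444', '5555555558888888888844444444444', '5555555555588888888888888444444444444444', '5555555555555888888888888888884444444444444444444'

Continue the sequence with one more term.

Each string has the form 5^{2n+3} 8^{3n+2} 4^{4n-1} (n = 1, 2, …).
For the next term, n = 6, so the run lengths are 15, 20, 23.

5555555555555558888888888888888888844444444444444444444444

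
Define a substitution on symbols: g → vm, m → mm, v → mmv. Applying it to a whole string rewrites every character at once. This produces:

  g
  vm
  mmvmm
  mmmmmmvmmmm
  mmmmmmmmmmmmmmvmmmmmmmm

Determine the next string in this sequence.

φ(mmmmmmmmmmmmmmvmmmmmmmm) expands symbol-by-symbol to mm mm mm mm mm mm mm mm mm mm mm mm mm mm mmv mm mm mm mm mm mm mm mm; joining the 23 pieces gives the next term.

mmmmmmmmmmmmmmmmmmmmmmmmmmmmmmvmmmmmmmmmmmmmmmm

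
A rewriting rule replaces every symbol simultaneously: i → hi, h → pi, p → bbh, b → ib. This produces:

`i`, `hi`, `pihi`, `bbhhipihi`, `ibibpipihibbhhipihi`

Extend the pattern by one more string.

Rewriting the 19 symbols of ibibpipihibbhhipihi one by one yields hi ib hi ib bbh hi bbh hi pi hi ib ib pi pi hi bbh hi pi hi; concatenated:

hiibhiibbbhhibbhhipihiibibpipihibbhhipihi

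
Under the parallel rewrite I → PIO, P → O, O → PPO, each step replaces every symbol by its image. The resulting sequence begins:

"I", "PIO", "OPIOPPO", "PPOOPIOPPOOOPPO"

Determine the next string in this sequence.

Replace each of the 15 characters of PPOOPIOPPOOOPPO in place — O O PPO PPO O PIO PPO O O PPO PPO PPO O O PPO — and concatenate.

OOPPOPPOOPIOPPOOOPPOPPOPPOOOPPO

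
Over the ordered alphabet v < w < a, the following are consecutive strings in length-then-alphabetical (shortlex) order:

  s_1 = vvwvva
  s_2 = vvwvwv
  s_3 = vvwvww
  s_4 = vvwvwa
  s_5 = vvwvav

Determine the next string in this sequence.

Find the rightmost character of vvwvav below a, bump it to the next letter, and reset everything to its right to v.

vvwvaw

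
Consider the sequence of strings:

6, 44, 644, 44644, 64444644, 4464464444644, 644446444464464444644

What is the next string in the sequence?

This is a Fibonacci-style word recurrence s(k) = s(k−2)·s(k−1): e.g. 6·44 = 644.
So term 8 is 4464464444644·644446444464464444644.

4464464444644644446444464464444644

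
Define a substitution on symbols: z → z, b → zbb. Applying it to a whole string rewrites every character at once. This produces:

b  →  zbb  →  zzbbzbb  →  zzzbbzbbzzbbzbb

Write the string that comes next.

zzzzbbzbbzzbbzbbzzzbbzbbzzbbzbb

Applying the rule to each of the 15 symbols of zzzbbzbbzzbbzbb gives the pieces z z z zbb zbb z zbb zbb z z zbb zbb z zbb zbb, which concatenate to the answer.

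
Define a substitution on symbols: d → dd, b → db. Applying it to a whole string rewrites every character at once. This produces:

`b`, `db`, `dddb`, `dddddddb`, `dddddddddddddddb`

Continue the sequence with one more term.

dddddddddddddddddddddddddddddddb

Replace each of the 16 characters of dddddddddddddddb in place — dd dd dd dd dd dd dd dd dd dd dd dd dd dd dd db — and concatenate.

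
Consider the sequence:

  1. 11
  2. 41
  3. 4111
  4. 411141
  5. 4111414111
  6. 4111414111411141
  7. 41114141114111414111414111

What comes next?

411141411141114141114141114111414111411141

Each term (from the third on) is the previous term followed by the one before it: term 3 = 41·11 = 4111.
The next term joins 41114141114111414111414111 and 4111414111411141.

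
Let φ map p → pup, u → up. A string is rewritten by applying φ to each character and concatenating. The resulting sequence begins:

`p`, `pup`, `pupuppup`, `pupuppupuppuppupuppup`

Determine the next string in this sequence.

Replace each of the 21 characters of pupuppupuppuppupuppup in place — pup up pup up pup pup up pup up pup pup up pup pup up pup up pup pup up pup — and concatenate.

pupuppupuppuppupuppupuppuppupuppuppupuppupuppuppupuppup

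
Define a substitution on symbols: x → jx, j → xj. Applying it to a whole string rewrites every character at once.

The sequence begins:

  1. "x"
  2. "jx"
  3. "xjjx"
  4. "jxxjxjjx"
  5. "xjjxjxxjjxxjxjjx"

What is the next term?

Applying the rule to each of the 16 symbols of xjjxjxxjjxxjxjjx gives the pieces jx xj xj jx xj jx jx xj xj jx jx xj jx xj xj jx, which concatenate to the answer.

jxxjxjjxxjjxjxxjxjjxjxxjjxxjxjjx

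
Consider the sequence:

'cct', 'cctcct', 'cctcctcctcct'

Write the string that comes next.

cctcctcctcctcctcctcctcct

Each string is two copies of the previous one concatenated.
One more doubling of cctcctcctcct gives the answer.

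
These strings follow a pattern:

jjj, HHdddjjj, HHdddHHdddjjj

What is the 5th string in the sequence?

HHdddHHdddHHdddHHdddjjj

Each term is the previous one with HHddd prepended.
From HHdddHHdddjjj, 2 further steps: HHdddHHdddjjj → HHdddHHdddHHdddjjj → (answer).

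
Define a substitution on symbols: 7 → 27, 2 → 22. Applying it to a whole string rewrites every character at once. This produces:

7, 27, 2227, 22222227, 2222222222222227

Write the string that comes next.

φ(2222222222222227) expands symbol-by-symbol to 22 22 22 22 22 22 22 22 22 22 22 22 22 22 22 27; joining the 16 pieces gives the next term.

22222222222222222222222222222227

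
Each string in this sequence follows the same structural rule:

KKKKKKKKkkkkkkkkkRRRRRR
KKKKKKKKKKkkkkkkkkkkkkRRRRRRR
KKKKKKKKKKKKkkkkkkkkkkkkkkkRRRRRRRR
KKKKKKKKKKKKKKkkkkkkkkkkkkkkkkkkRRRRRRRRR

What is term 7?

Reading off run lengths: K runs 8, 10, 12, 14; k runs 9, 12, 15, 18; R runs 6, 7, 8, 9 — each is linear in n, where the shown terms are n = 3, 4, 5, 6.
At n = 9 the blocks have lengths 20, 27, 12.

KKKKKKKKKKKKKKKKKKKKkkkkkkkkkkkkkkkkkkkkkkkkkkkRRRRRRRRRRRR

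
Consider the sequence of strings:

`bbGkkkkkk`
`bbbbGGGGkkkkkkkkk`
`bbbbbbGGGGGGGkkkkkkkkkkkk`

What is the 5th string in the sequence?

Term n consists of 2n b's, followed by 3n-2 G's, followed by 3n+3 k's (n = 1, 2, …).
For term 5, n = 5, so the run lengths are 10, 13, 18.

bbbbbbbbbbGGGGGGGGGGGGGkkkkkkkkkkkkkkkkkk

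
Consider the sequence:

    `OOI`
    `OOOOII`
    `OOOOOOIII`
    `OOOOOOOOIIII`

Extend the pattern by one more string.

OOOOOOOOOOIIIII

Reading off run lengths: O runs 2, 4, 6, 8; I runs 1, 2, 3, 4 — each is linear in n (n = 1, 2, …).
For the next term, n = 5, so the run lengths are 10, 5.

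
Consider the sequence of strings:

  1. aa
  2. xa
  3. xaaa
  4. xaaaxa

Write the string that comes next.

This is a Fibonacci-style word recurrence s(k) = s(k−1)·s(k−2): e.g. xa·aa = xaaa.
The next term joins xaaaxa and xaaa.

xaaaxaxaaa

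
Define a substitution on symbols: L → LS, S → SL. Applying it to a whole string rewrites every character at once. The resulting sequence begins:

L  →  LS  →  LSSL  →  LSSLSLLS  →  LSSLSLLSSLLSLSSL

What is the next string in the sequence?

Rewriting the 16 symbols of LSSLSLLSSLLSLSSL one by one yields LS SL SL LS SL LS LS SL SL LS LS SL LS SL SL LS; concatenated:

LSSLSLLSSLLSLSSLSLLSLSSLLSSLSLLS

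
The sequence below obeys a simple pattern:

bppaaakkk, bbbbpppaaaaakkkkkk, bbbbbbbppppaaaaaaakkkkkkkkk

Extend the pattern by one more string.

bbbbbbbbbbpppppaaaaaaaaakkkkkkkkkkkk

Reading off run lengths: b runs 1, 4, 7; p runs 2, 3, 4; a runs 3, 5, 7; k runs 3, 6, 9 — each is linear in n (n = 1, 2, …).
For the next term, n = 4, so the run lengths are 10, 5, 9, 12.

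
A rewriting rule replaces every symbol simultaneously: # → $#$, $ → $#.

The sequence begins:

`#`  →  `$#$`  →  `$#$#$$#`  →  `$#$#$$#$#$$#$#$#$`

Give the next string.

$#$#$$#$#$$#$#$#$$#$#$$#$#$#$$#$#$$#$#$$#

Replace each of the 17 characters of $#$#$$#$#$$#$#$#$ in place — $# $#$ $# $#$ $# $# $#$ $# $#$ $# $# $#$ $# $#$ $# $#$ $# — and concatenate.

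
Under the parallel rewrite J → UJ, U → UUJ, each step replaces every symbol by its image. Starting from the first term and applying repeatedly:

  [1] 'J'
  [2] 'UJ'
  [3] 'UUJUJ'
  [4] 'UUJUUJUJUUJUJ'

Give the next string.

Applying the rule to each of the 13 symbols of UUJUUJUJUUJUJ gives the pieces UUJ UUJ UJ UUJ UUJ UJ UUJ UJ UUJ UUJ UJ UUJ UJ, which concatenate to the answer.

UUJUUJUJUUJUUJUJUUJUJUUJUUJUJUUJUJ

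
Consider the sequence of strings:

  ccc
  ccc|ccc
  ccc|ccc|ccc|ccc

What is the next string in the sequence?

Every step duplicates the string with '|' between the halves.
One more doubling of ccc|ccc|ccc|ccc gives the answer.

ccc|ccc|ccc|ccc|ccc|ccc|ccc|ccc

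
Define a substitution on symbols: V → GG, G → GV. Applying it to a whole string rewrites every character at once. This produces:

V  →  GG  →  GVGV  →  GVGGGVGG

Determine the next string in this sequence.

GVGGGVGVGVGGGVGV

Apply φ to GVGGGVGG symbol by symbol: G→GV, V→GG, G→GV, G→GV, G→GV, V→GG, G→GV, G→GV; joined: GV GG GV GV GV GG GV GV.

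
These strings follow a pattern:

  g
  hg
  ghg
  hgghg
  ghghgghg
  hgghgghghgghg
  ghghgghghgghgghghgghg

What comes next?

hgghgghghgghgghghgghghgghgghghgghg

Each term (from the third on) is the two preceding terms concatenated in order: term 3 = g·hg = ghg.
Continuing: hgghgghghgghg · ghghgghghgghgghghgghg gives term 8.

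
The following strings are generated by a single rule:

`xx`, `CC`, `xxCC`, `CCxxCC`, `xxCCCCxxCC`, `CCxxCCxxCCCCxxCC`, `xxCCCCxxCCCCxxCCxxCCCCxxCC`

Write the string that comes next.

CCxxCCxxCCCCxxCCxxCCCCxxCCCCxxCCxxCCCCxxCC

This is a Fibonacci-style word recurrence s(k) = s(k−2)·s(k−1): e.g. xx·CC = xxCC.
The next term joins CCxxCCxxCCCCxxCC and xxCCCCxxCCCCxxCCxxCCCCxxCC.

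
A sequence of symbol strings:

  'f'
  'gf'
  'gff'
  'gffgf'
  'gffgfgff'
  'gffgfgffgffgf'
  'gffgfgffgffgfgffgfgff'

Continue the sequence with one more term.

From term 3 onward, concatenate the last term with the second-to-last: gf·f = gff, gff·gf = gffgf, …
So term 8 is gffgfgffgffgfgffgfgff·gffgfgffgffgf.

gffgfgffgffgfgffgfgffgffgfgffgffgf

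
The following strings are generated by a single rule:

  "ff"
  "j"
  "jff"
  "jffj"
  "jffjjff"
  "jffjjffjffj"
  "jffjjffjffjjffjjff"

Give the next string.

jffjjffjffjjffjjffjffjjffjffj

From term 3 onward, concatenate the last term with the second-to-last: j·ff = jff, jff·j = jffj, …
The next term joins jffjjffjffjjffjjff and jffjjffjffj.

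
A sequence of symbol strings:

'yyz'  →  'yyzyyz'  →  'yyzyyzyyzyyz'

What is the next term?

Each string is two copies of the previous one concatenated.
Doubling yyzyyzyyzyyz:

yyzyyzyyzyyzyyzyyzyyzyyz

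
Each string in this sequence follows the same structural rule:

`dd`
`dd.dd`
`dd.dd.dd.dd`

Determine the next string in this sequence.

Each string is two copies of the previous one joined by '.'.
Doubling dd.dd.dd.dd with '.' between the halves:

dd.dd.dd.dd.dd.dd.dd.dd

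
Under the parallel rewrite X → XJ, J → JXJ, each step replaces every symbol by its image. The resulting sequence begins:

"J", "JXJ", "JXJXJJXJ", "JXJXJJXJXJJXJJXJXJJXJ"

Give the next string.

Applying the rule to each of the 21 symbols of JXJXJJXJXJJXJJXJXJJXJ gives the pieces JXJ XJ JXJ XJ JXJ JXJ XJ JXJ XJ JXJ JXJ XJ JXJ JXJ XJ JXJ XJ JXJ JXJ XJ JXJ, which concatenate to the answer.

JXJXJJXJXJJXJJXJXJJXJXJJXJJXJXJJXJJXJXJJXJXJJXJJXJXJJXJ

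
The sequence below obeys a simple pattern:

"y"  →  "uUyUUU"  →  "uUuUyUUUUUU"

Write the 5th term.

s(k+1) = uU·s(k)·UUU, so each term gains uU as a prefix and UUU as a suffix.
From uUuUyUUUUUU, 2 further steps: uUuUyUUUUUU → uUuUuUyUUUUUUUUU → (answer).

uUuUuUuUyUUUUUUUUUUUU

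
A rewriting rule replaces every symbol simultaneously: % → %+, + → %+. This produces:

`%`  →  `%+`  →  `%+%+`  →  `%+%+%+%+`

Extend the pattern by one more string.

%+%+%+%+%+%+%+%+

Apply φ to %+%+%+%+ symbol by symbol: %→%+, +→%+, %→%+, +→%+, %→%+, +→%+, %→%+, +→%+; joined: %+ %+ %+ %+ %+ %+ %+ %+.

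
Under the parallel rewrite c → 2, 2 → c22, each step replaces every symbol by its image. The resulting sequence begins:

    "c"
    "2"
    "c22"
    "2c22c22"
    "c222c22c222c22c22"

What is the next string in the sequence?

Applying the rule to each of the 17 symbols of c222c22c222c22c22 gives the pieces 2 c22 c22 c22 2 c22 c22 2 c22 c22 c22 2 c22 c22 2 c22 c22, which concatenate to the answer.

2c22c22c222c22c222c22c22c222c22c222c22c22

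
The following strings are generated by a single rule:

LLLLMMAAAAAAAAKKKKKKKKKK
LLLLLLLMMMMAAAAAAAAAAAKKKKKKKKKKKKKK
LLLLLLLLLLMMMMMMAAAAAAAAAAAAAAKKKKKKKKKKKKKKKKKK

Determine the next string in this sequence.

LLLLLLLLLLLLLMMMMMMMMAAAAAAAAAAAAAAAAAKKKKKKKKKKKKKKKKKKKKKK

Each string has the form L^{3n-2} M^{2n-2} A^{3n+2} K^{4n+2}, where the shown terms are n = 2, 3, 4.
For the next term, n = 5, so the run lengths are 13, 8, 17, 22.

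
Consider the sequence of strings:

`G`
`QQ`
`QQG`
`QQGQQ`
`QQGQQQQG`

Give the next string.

Each term (from the third on) is the previous term followed by the one before it: term 3 = QQ·G = QQG.
Continuing: QQGQQQQG · QQGQQ gives term 6.

QQGQQQQGQQGQQ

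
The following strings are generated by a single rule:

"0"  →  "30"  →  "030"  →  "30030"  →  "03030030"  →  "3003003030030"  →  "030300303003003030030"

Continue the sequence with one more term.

3003003030030030300303003003030030

From term 3 onward, concatenate the second-to-last term with the last: 0·30 = 030, 30·030 = 30030, …
Continuing: 3003003030030 · 030300303003003030030 gives term 8.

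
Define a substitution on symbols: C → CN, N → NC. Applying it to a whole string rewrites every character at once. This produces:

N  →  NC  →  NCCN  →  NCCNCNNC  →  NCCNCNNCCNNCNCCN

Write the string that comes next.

NCCNCNNCCNNCNCCNCNNCNCCNNCCNCNNC

Replace each of the 16 characters of NCCNCNNCCNNCNCCN in place — NC CN CN NC CN NC NC CN CN NC NC CN NC CN CN NC — and concatenate.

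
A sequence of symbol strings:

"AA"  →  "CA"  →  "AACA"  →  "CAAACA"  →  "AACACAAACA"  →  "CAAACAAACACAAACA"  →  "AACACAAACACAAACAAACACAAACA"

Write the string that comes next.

CAAACAAACACAAACAAACACAAACACAAACAAACACAAACA

This is a Fibonacci-style word recurrence s(k) = s(k−2)·s(k−1): e.g. AA·CA = AACA.
So term 8 is CAAACAAACACAAACA·AACACAAACACAAACAAACACAAACA.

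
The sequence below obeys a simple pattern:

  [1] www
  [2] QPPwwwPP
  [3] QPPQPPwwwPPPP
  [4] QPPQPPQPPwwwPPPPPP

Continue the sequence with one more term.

QPPQPPQPPQPPwwwPPPPPPPP

s(k+1) = QPP·s(k)·PP, so each term gains QPP as a prefix and PP as a suffix.
So the next term is QPP·QPPQPPQPPwwwPPPPPP·PP.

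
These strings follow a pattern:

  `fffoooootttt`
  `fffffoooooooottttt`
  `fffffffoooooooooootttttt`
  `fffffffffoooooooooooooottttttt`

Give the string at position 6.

fffffffffffffoooooooooooooooooooottttttttt

Term n consists of 2n+1 f's, followed by 3n+2 o's, followed by n+3 t's (n = 1, 2, …).
At n = 6 the blocks have lengths 13, 20, 9.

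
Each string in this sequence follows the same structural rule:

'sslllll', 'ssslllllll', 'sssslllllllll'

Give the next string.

Term n consists of n s's, followed by 2n+1 l's, where the shown terms are n = 2, 3, 4.
At n = 5 the blocks have lengths 5, 11.

ssssslllllllllll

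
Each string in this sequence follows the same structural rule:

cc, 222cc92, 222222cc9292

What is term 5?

s(k+1) = 222·s(k)·92, so each term gains 222 as a prefix and 92 as a suffix.
From 222222cc9292, 2 further steps: 222222cc9292 → 222222222cc929292 → (answer).

222222222222cc92929292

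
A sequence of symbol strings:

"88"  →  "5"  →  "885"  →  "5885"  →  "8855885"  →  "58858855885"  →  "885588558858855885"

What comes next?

58858855885885588558858855885

Each term (from the third on) is the two preceding terms concatenated in order: term 3 = 88·5 = 885.
Continuing: 58858855885 · 885588558858855885 gives term 8.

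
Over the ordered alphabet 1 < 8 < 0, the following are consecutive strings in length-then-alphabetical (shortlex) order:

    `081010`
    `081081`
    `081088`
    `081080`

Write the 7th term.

081000

Continuing the enumeration 3 steps past 081080: 081080 → 081001 → 081008 → (answer).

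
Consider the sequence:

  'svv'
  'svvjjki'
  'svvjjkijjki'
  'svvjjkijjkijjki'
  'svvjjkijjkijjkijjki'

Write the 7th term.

Every step adds jjki to the end: s(k+1) = s(k)·jjki.
From svvjjkijjkijjkijjki, 2 further steps: svvjjkijjkijjkijjki → svvjjkijjkijjkijjkijjki → (answer).

svvjjkijjkijjkijjkijjkijjki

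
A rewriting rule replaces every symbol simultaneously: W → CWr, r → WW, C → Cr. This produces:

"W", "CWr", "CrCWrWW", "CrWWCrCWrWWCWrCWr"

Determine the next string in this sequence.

Rewriting the 17 symbols of CrWWCrCWrWWCWrCWr one by one yields Cr WW CWr CWr Cr WW Cr CWr WW CWr CWr Cr CWr WW Cr CWr WW; concatenated:

CrWWCWrCWrCrWWCrCWrWWCWrCWrCrCWrWWCrCWrWW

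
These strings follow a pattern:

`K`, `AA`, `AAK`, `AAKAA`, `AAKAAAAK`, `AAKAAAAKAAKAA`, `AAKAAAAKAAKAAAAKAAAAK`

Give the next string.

This is a Fibonacci-style word recurrence s(k) = s(k−1)·s(k−2): e.g. AA·K = AAK.
The next term joins AAKAAAAKAAKAAAAKAAAAK and AAKAAAAKAAKAA.

AAKAAAAKAAKAAAAKAAAAKAAKAAAAKAAKAA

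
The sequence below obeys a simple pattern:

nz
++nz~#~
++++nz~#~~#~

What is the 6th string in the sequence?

++++++++++nz~#~~#~~#~~#~~#~

Every step adds ++ to the front and ~#~ to the end of the previous string.
From ++++nz~#~~#~, 3 further steps: ++++nz~#~~#~ → ++++++nz~#~~#~~#~ → ++++++++nz~#~~#~~#~~#~ → (answer).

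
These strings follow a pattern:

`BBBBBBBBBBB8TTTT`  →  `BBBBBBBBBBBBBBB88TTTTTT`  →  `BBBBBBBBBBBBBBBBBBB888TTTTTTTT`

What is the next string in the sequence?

Term n consists of 4n-1 B's, followed by n-2 8's, followed by 2n-2 T's, where the shown terms are n = 3, 4, 5.
At n = 6 the blocks have lengths 23, 4, 10.

BBBBBBBBBBBBBBBBBBBBBBB8888TTTTTTTTTT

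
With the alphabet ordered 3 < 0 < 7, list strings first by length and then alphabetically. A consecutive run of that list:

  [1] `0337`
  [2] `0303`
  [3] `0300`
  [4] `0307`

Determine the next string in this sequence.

The successor of 0307 increments the rightmost position that isn't already 7 and resets every position after it to 3.

0373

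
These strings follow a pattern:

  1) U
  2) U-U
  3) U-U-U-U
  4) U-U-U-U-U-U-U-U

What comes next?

s(k+1) = s(k)·-·s(k) — each term doubles the last with '-' between the halves.
Doubling U-U-U-U-U-U-U-U with '-' between the halves:

U-U-U-U-U-U-U-U-U-U-U-U-U-U-U-U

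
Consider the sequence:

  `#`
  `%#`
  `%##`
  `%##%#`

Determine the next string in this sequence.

Each term (from the third on) is the previous term followed by the one before it: term 3 = %#·# = %##.
The next term joins %##%# and %##.

%##%#%##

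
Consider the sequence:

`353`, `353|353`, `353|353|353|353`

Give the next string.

353|353|353|353|353|353|353|353

Every step duplicates the string with '|' between the halves.
So the next term is two copies of 353|353|353|353 with '|' between the halves.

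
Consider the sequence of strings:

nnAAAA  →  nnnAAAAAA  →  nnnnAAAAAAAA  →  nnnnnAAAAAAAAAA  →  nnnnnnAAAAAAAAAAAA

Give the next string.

Reading off run lengths: n runs 2, 3, 4, 5, 6; A runs 4, 6, 8, 10, 12 — each is linear in n, where the shown terms are n = 2, 3, 4, 5, 6.
Setting n = 7 gives 7, 14 characters in each block.

nnnnnnnAAAAAAAAAAAAAA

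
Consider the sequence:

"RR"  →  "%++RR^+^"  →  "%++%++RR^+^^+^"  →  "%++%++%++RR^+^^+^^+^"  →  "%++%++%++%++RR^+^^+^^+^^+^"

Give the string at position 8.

%++%++%++%++%++%++%++RR^+^^+^^+^^+^^+^^+^^+^

Every step adds %++ to the front and ^+^ to the end of the previous string.
From %++%++%++%++RR^+^^+^^+^^+^, 3 further steps: %++%++%++%++RR^+^^+^^+^^+^ → %++%++%++%++%++RR^+^^+^^+^^+^^+^ → %++%++%++%++%++%++RR^+^^+^^+^^+^^+^^+^ → (answer).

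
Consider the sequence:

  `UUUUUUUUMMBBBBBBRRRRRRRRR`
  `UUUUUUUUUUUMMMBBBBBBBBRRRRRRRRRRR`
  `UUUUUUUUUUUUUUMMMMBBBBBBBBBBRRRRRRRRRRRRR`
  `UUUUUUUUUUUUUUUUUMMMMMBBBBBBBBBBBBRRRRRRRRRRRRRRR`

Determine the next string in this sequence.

Term n consists of 3n-1 U's, followed by n-1 M's, followed by 2n B's, followed by 2n+3 R's, where the shown terms are n = 3, 4, 5, 6.
Setting n = 7 gives 20, 6, 14, 17 characters in each block.

UUUUUUUUUUUUUUUUUUUUMMMMMMBBBBBBBBBBBBBBRRRRRRRRRRRRRRRRR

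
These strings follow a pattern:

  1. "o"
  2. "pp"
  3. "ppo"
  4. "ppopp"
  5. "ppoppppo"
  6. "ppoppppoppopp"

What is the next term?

ppoppppoppoppppoppppo

This is a Fibonacci-style word recurrence s(k) = s(k−1)·s(k−2): e.g. pp·o = ppo.
So term 7 is ppoppppoppopp·ppoppppo.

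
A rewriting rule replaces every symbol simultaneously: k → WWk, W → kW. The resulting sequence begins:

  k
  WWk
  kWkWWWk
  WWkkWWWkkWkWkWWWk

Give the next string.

Applying the rule to each of the 17 symbols of WWkkWWWkkWkWkWWWk gives the pieces kW kW WWk WWk kW kW kW WWk WWk kW WWk kW WWk kW kW kW WWk, which concatenate to the answer.

kWkWWWkWWkkWkWkWWWkWWkkWWWkkWWWkkWkWkWWWk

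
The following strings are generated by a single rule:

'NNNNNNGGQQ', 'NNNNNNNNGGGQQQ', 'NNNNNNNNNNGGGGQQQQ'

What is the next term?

The n-th term is 2n N's then n-1 G's then n-1 Q's, where the shown terms are n = 3, 4, 5.
For the next term, n = 6, so the run lengths are 12, 5, 5.

NNNNNNNNNNNNGGGGGQQQQQ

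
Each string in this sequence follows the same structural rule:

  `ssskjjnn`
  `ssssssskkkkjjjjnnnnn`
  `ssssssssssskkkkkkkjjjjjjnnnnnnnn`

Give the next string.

ssssssssssssssskkkkkkkkkkjjjjjjjjnnnnnnnnnnn

Term n consists of 4n-1 s's, followed by 3n-2 k's, followed by 2n j's, followed by 3n-1 n's (n = 1, 2, …).
For the next term, n = 4, so the run lengths are 15, 10, 8, 11.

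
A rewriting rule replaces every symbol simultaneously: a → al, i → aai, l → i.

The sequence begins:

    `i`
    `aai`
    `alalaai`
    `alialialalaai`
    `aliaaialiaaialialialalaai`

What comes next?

aliaaialalaaialiaaialalaaialiaaialiaaialialialalaai

Applying the rule to each of the 25 symbols of aliaaialiaaialialialalaai gives the pieces al i aai al al aai al i aai al al aai al i aai al i aai al i al i al al aai, which concatenate to the answer.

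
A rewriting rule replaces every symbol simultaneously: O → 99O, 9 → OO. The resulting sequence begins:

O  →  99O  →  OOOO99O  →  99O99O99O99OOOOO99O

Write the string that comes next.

φ(99O99O99O99OOOOO99O) expands symbol-by-symbol to OO OO 99O OO OO 99O OO OO 99O OO OO 99O 99O 99O 99O 99O OO OO 99O; joining the 19 pieces gives the next term.

OOOO99OOOOO99OOOOO99OOOOO99O99O99O99O99OOOOO99O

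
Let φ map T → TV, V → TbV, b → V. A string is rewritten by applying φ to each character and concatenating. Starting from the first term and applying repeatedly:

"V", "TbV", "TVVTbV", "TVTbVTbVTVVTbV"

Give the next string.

φ(TVTbVTbVTVVTbV) expands symbol-by-symbol to TV TbV TV V TbV TV V TbV TV TbV TbV TV V TbV; joining the 14 pieces gives the next term.

TVTbVTVVTbVTVVTbVTVTbVTbVTVVTbV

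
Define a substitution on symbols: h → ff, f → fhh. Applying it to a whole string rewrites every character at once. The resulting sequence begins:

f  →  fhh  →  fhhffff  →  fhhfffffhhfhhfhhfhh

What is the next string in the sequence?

fhhfffffhhfhhfhhfhhfhhfffffhhfffffhhfffffhhffff

Replace each of the 19 characters of fhhfffffhhfhhfhhfhh in place — fhh ff ff fhh fhh fhh fhh fhh ff ff fhh ff ff fhh ff ff fhh ff ff — and concatenate.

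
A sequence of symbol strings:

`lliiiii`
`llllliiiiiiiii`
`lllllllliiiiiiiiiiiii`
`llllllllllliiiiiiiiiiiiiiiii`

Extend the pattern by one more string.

lllllllllllllliiiiiiiiiiiiiiiiiiiii

Term n consists of 3n-1 l's, followed by 4n+1 i's (n = 1, 2, …).
At n = 5 the blocks have lengths 14, 21.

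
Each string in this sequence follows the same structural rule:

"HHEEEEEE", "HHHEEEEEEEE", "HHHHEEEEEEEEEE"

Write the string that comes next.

Reading off run lengths: H runs 2, 3, 4; E runs 6, 8, 10 — each is linear in n, where the shown terms are n = 3, 4, 5.
At n = 6 the blocks have lengths 5, 12.

HHHHHEEEEEEEEEEEE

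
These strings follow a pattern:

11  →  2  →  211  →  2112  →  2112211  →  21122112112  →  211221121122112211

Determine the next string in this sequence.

21122112112211221121122112112

This is a Fibonacci-style word recurrence s(k) = s(k−1)·s(k−2): e.g. 2·11 = 211.
So term 8 is 211221121122112211·21122112112.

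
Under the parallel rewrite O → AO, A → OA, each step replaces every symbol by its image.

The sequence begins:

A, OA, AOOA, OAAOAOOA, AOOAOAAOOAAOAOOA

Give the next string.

OAAOAOOAAOOAOAAOAOOAOAAOOAAOAOOA

φ(AOOAOAAOOAAOAOOA) expands symbol-by-symbol to OA AO AO OA AO OA OA AO AO OA OA AO OA AO AO OA; joining the 16 pieces gives the next term.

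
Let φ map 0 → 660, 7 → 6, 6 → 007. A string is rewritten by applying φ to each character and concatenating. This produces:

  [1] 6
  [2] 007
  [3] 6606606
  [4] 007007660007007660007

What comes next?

Applying the rule to each of the 21 symbols of 007007660007007660007 gives the pieces 660 660 6 660 660 6 007 007 660 660 660 6 660 660 6 007 007 660 660 660 6, which concatenate to the answer.

66066066606606007007660660660666066060070076606606606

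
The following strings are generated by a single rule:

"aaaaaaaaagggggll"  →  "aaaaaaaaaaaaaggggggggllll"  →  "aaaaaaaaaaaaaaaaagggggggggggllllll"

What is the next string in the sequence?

aaaaaaaaaaaaaaaaaaaaaggggggggggggggllllllll

Each string has the form a^{4n+1} g^{3n-1} l^{2n-2}, where the shown terms are n = 2, 3, 4.
At n = 5 the blocks have lengths 21, 14, 8.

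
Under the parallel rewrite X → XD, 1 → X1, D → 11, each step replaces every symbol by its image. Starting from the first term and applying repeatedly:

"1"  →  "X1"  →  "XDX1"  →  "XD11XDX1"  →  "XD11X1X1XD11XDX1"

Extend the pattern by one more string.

XD11X1X1XDX1XDX1XD11X1X1XD11XDX1

Replace each of the 16 characters of XD11X1X1XD11XDX1 in place — XD 11 X1 X1 XD X1 XD X1 XD 11 X1 X1 XD 11 XD X1 — and concatenate.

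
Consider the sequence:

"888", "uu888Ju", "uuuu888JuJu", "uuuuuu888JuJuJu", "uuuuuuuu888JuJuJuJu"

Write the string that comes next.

uuuuuuuuuu888JuJuJuJuJu

s(k+1) = uu·s(k)·Ju, so each term gains uu as a prefix and Ju as a suffix.
So the next term is uu·uuuuuuuu888JuJuJuJu·Ju.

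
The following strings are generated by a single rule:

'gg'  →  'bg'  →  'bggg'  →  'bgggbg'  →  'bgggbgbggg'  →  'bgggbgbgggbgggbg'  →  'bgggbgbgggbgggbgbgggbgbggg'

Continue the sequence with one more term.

bgggbgbgggbgggbgbgggbgbgggbgggbgbgggbgggbg

From term 3 onward, concatenate the last term with the second-to-last: bg·gg = bggg, bggg·bg = bgggbg, …
Continuing: bgggbgbgggbgggbgbgggbgbggg · bgggbgbgggbgggbg gives term 8.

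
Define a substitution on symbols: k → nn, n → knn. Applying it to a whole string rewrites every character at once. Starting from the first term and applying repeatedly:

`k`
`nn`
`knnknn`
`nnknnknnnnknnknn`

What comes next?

knnknnnnknnknnnnknnknnknnknnnnknnknnnnknnknn

Applying the rule to each of the 16 symbols of nnknnknnnnknnknn gives the pieces knn knn nn knn knn nn knn knn knn knn nn knn knn nn knn knn, which concatenate to the answer.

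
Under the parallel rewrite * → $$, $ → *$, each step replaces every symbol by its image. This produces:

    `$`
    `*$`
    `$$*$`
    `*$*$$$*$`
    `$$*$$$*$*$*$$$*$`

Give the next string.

*$*$$$*$*$*$$$*$$$*$$$*$*$*$$$*$

Replace each of the 16 characters of $$*$$$*$*$*$$$*$ in place — *$ *$ $$ *$ *$ *$ $$ *$ $$ *$ $$ *$ *$ *$ $$ *$ — and concatenate.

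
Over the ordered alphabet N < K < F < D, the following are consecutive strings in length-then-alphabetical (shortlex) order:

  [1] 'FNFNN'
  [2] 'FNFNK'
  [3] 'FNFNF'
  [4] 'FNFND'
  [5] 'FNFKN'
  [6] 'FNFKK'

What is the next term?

Find the rightmost character of FNFKK below D, bump it to the next letter, and reset everything to its right to N.

FNFKF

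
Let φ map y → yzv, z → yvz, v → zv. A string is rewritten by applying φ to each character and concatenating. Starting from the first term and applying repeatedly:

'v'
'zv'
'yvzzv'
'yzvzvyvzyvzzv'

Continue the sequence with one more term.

yzvyvzzvyvzzvyzvzvyvzyzvzvyvzyvzzv

Replace each of the 13 characters of yzvzvyvzyvzzv in place — yzv yvz zv yvz zv yzv zv yvz yzv zv yvz yvz zv — and concatenate.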